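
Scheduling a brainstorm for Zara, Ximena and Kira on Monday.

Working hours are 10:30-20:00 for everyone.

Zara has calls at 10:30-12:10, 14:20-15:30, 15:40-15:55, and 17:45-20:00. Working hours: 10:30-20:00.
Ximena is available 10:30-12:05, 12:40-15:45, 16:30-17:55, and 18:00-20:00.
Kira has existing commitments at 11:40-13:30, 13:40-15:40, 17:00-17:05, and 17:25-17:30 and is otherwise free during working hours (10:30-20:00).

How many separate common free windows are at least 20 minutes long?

Zara free within 10:30–20:00: 12:10–14:20, 15:30–15:40, 15:55–17:45.
Kira free within 10:30–20:00: 10:30–11:40, 13:30–13:40, 15:40–17:00, 17:05–17:25, 17:30–20:00.
Zara ∩ Ximena: 12:40–14:20, 15:30–15:40, 16:30–17:45.
Zara ∩ Ximena ∩ Kira: 13:30–13:40, 16:30–17:00, 17:05–17:25, 17:30–17:45.
Windows ≥ 20 min: 16:30–17:00, 17:05–17:25.
That's 2 windows.

2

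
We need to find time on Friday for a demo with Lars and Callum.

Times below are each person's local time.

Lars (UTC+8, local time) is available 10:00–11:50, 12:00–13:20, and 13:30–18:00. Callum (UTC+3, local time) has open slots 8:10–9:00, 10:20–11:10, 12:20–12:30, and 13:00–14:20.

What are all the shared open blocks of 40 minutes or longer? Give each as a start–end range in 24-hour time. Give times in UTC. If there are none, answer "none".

Lars → UTC: 02:00–03:50, 04:00–05:20, 05:30–10:00.
Callum → UTC: 05:10–06:00, 07:20–08:10, 09:20–09:30, 10:00–11:20.
Lars ∩ Callum: 05:10–05:20, 05:30–06:00, 07:20–08:10, 09:20–09:30.
Windows ≥ 40 min: 07:20–08:10.

07:20–08:10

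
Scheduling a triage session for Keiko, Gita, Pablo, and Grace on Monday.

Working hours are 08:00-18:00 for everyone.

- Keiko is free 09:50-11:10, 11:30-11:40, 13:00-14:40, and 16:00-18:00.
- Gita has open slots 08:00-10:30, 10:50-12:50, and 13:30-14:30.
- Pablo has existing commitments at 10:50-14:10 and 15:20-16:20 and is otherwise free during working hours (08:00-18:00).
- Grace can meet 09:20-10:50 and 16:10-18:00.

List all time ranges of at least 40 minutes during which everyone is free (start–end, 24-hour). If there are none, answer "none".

Pablo free within 08:00–18:00: 08:00–10:50, 14:10–15:20, 16:20–18:00.
Keiko ∩ Gita: 09:50–10:30, 10:50–11:10, 11:30–11:40, 13:30–14:30.
Keiko ∩ Gita ∩ Pablo: 09:50–10:30, 14:10–14:30.
Keiko ∩ Gita ∩ Pablo ∩ Grace: 09:50–10:30.
Windows ≥ 40 min: 09:50–10:30.

09:50–10:30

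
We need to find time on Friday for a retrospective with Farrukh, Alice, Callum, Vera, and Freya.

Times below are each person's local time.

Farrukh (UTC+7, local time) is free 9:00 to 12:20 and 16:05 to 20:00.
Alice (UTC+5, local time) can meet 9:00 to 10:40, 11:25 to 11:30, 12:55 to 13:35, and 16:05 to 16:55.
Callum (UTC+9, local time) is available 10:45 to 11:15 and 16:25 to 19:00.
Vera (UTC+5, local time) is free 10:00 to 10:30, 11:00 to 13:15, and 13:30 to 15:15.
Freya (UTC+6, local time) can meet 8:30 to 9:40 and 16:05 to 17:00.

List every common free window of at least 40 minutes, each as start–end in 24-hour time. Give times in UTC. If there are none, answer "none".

none

Farrukh → UTC: 02:00–05:20, 09:05–13:00.
Alice → UTC: 04:00–05:40, 06:25–06:30, 07:55–08:35, 11:05–11:55.
Callum → UTC: 01:45–02:15, 07:25–10:00.
Vera → UTC: 05:00–05:30, 06:00–08:15, 08:30–10:15.
Freya → UTC: 02:30–03:40, 10:05–11:00.
Farrukh ∩ Alice: 04:00–05:20, 11:05–11:55.
Farrukh ∩ Alice ∩ Callum: (none).
Farrukh ∩ Alice ∩ Callum ∩ Vera: (none).
Farrukh ∩ Alice ∩ Callum ∩ Vera ∩ Freya: (none).
Windows ≥ 40 min: (none).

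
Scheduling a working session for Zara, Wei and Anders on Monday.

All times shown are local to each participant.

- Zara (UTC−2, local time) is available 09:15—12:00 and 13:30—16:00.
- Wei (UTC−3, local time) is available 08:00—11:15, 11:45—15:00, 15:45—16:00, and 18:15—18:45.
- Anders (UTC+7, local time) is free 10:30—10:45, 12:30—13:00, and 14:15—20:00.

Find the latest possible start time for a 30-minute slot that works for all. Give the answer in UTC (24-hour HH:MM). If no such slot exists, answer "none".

12:30

Zara → UTC: 11:15–14:00, 15:30–18:00.
Wei → UTC: 11:00–14:15, 14:45–18:00, 18:45–19:00, 21:15–21:45.
Anders → UTC: 03:30–03:45, 05:30–06:00, 07:15–13:00.
Zara ∩ Wei: 11:15–14:00, 15:30–18:00.
Zara ∩ Wei ∩ Anders: 11:15–13:00.
Windows ≥ 30 min: 11:15–13:00.
Latest start in the last window 11:15–13:00 is 13:00 − 30 min = 12:30.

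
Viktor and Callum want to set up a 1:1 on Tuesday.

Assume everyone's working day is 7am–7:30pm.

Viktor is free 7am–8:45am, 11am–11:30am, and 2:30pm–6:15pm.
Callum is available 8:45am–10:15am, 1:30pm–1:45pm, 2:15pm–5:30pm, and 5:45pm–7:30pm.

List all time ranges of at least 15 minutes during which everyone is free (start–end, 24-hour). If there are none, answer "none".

Viktor ∩ Callum: 14:30–17:30, 17:45–18:15.
Windows ≥ 15 min: 14:30–17:30, 17:45–18:15.

14:30–17:30, 17:45–18:15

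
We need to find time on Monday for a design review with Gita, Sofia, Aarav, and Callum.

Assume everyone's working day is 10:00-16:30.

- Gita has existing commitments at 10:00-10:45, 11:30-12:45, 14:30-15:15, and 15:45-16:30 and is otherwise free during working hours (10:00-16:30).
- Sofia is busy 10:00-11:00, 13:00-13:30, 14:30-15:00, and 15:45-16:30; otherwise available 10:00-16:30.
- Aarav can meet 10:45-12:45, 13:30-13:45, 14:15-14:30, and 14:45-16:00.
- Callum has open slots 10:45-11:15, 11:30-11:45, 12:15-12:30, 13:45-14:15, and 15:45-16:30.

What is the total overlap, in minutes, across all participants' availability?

15 minutes

Gita free within 10:00–16:30: 10:45–11:30, 12:45–14:30, 15:15–15:45.
Sofia free within 10:00–16:30: 11:00–13:00, 13:30–14:30, 15:00–15:45.
Gita ∩ Sofia: 11:00–11:30, 12:45–13:00, 13:30–14:30, 15:15–15:45.
Gita ∩ Sofia ∩ Aarav: 11:00–11:30, 13:30–13:45, 14:15–14:30, 15:15–15:45.
Gita ∩ Sofia ∩ Aarav ∩ Callum: 11:00–11:15.
Total common minutes: 15.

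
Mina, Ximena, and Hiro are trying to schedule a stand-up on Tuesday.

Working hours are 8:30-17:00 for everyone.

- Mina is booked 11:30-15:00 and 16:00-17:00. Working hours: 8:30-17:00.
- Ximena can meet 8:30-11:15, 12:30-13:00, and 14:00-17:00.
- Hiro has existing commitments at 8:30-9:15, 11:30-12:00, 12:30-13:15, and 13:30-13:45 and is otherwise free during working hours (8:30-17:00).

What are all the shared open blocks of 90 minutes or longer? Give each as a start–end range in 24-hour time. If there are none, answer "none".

09:15–11:15

Mina free within 08:30–17:00: 08:30–11:30, 15:00–16:00.
Hiro free within 08:30–17:00: 09:15–11:30, 12:00–12:30, 13:15–13:30, 13:45–17:00.
Mina ∩ Ximena: 08:30–11:15, 15:00–16:00.
Mina ∩ Ximena ∩ Hiro: 09:15–11:15, 15:00–16:00.
Windows ≥ 90 min: 09:15–11:15.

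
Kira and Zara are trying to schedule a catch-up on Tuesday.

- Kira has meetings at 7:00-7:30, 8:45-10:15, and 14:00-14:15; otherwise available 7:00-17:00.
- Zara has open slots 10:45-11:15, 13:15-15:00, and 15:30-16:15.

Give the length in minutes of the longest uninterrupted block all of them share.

Kira free within 07:00–17:00: 07:30–08:45, 10:15–14:00, 14:15–17:00.
Kira ∩ Zara: 10:45–11:15, 13:15–14:00, 14:15–15:00, 15:30–16:15.
Common window lengths: 30, 45, 45, 45 min; longest is 45.

45 minutes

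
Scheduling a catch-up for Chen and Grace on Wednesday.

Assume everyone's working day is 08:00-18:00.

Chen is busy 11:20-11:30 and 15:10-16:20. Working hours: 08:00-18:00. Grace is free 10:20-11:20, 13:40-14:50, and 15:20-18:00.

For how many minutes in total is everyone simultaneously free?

230 minutes

Chen free within 08:00–18:00: 08:00–11:20, 11:30–15:10, 16:20–18:00.
Chen ∩ Grace: 10:20–11:20, 13:40–14:50, 16:20–18:00.
Total common minutes: 60 + 70 + 100 = 230.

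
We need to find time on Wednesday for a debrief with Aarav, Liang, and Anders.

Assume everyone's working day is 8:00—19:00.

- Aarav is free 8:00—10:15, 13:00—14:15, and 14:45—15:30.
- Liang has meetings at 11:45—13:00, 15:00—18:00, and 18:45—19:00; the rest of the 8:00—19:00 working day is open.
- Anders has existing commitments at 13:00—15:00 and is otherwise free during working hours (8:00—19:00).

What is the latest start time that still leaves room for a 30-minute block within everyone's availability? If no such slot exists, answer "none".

09:45

Liang free within 08:00–19:00: 08:00–11:45, 13:00–15:00, 18:00–18:45.
Anders free within 08:00–19:00: 08:00–13:00, 15:00–19:00.
Aarav ∩ Liang: 08:00–10:15, 13:00–14:15, 14:45–15:00.
Aarav ∩ Liang ∩ Anders: 08:00–10:15.
Windows ≥ 30 min: 08:00–10:15.
Latest start in the last window 08:00–10:15 is 10:15 − 30 min = 09:45.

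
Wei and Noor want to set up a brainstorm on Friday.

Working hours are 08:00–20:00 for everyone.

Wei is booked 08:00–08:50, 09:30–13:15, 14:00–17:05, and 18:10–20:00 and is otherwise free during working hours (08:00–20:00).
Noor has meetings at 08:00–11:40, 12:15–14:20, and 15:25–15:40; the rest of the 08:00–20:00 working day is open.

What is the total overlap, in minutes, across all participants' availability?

Wei free within 08:00–20:00: 08:50–09:30, 13:15–14:00, 17:05–18:10.
Noor free within 08:00–20:00: 11:40–12:15, 14:20–15:25, 15:40–20:00.
Wei ∩ Noor: 17:05–18:10.
Total common minutes: 65.

65 minutes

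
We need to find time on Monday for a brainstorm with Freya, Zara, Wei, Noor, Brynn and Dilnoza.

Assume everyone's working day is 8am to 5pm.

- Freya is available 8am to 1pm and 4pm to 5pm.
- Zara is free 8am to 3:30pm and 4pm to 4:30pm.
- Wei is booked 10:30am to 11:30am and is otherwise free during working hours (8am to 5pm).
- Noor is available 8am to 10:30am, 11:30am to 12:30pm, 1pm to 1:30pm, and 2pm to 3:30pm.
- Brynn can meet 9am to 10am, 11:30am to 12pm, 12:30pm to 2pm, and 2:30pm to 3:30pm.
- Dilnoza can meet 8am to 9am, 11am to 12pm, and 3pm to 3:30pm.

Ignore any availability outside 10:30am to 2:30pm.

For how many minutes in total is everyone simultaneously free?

30 minutes

Wei free within 08:00–17:00: 08:00–10:30, 11:30–17:00.
Freya ∩ Zara: 08:00–13:00, 16:00–16:30.
Freya ∩ Zara ∩ Wei: 08:00–10:30, 11:30–13:00, 16:00–16:30.
Freya ∩ Zara ∩ Wei ∩ Noor: 08:00–10:30, 11:30–12:30.
Freya ∩ Zara ∩ Wei ∩ Noor ∩ Brynn: 09:00–10:00, 11:30–12:00.
Freya ∩ Zara ∩ Wei ∩ Noor ∩ Brynn ∩ Dilnoza: 11:30–12:00.
Restricted to 10:30–14:30: 11:30–12:00.
Total common minutes: 30.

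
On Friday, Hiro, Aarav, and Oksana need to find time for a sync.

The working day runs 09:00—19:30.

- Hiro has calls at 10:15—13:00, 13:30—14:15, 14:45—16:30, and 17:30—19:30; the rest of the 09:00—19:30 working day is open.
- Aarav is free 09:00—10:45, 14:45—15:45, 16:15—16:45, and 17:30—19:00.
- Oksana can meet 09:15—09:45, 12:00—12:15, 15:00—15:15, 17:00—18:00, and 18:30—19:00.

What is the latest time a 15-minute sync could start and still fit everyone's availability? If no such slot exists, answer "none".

Hiro free within 09:00–19:30: 09:00–10:15, 13:00–13:30, 14:15–14:45, 16:30–17:30.
Hiro ∩ Aarav: 09:00–10:15, 16:30–16:45.
Hiro ∩ Aarav ∩ Oksana: 09:15–09:45.
Windows ≥ 15 min: 09:15–09:45.
Latest start in the last window 09:15–09:45 is 09:45 − 15 min = 09:30.

09:30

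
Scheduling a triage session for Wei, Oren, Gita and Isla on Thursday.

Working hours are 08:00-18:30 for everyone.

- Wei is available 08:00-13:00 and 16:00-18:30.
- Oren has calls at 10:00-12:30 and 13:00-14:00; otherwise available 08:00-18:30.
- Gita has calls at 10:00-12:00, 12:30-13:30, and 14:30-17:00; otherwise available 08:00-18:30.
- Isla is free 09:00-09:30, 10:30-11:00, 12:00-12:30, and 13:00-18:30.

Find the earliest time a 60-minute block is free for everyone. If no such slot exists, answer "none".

17:00

Oren free within 08:00–18:30: 08:00–10:00, 12:30–13:00, 14:00–18:30.
Gita free within 08:00–18:30: 08:00–10:00, 12:00–12:30, 13:30–14:30, 17:00–18:30.
Wei ∩ Oren: 08:00–10:00, 12:30–13:00, 16:00–18:30.
Wei ∩ Oren ∩ Gita: 08:00–10:00, 17:00–18:30.
Wei ∩ Oren ∩ Gita ∩ Isla: 09:00–09:30, 17:00–18:30.
Windows ≥ 60 min: 17:00–18:30.
Earliest such window starts at 17:00.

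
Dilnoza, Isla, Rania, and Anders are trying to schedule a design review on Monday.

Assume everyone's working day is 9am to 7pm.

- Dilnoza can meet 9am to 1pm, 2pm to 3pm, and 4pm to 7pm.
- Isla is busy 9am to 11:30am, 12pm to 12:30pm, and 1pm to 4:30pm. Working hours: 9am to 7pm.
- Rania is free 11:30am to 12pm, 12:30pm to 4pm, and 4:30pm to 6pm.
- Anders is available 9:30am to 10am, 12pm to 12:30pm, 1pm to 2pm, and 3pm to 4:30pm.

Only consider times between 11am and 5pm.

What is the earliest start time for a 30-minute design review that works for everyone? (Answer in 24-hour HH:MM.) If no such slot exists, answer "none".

Isla free within 09:00–19:00: 11:30–12:00, 12:30–13:00, 16:30–19:00.
Dilnoza ∩ Isla: 11:30–12:00, 12:30–13:00, 16:30–19:00.
Dilnoza ∩ Isla ∩ Rania: 11:30–12:00, 12:30–13:00, 16:30–18:00.
Dilnoza ∩ Isla ∩ Rania ∩ Anders: (none).
Restricted to 11:00–17:00: (none).
Windows ≥ 30 min: (none).

none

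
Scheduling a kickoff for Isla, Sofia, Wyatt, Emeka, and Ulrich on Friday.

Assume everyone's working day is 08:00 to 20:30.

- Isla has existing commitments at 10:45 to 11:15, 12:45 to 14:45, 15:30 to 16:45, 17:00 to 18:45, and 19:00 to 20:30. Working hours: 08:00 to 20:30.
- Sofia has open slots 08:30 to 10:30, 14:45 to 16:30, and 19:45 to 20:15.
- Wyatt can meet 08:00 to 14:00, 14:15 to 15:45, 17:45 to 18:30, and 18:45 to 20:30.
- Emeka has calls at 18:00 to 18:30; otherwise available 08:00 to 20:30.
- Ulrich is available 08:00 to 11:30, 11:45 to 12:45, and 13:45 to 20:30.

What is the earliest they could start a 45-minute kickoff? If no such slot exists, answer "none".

Isla free within 08:00–20:30: 08:00–10:45, 11:15–12:45, 14:45–15:30, 16:45–17:00, 18:45–19:00.
Emeka free within 08:00–20:30: 08:00–18:00, 18:30–20:30.
Isla ∩ Sofia: 08:30–10:30, 14:45–15:30.
Isla ∩ Sofia ∩ Wyatt: 08:30–10:30, 14:45–15:30.
Isla ∩ Sofia ∩ Wyatt ∩ Emeka: 08:30–10:30, 14:45–15:30.
Isla ∩ Sofia ∩ Wyatt ∩ Emeka ∩ Ulrich: 08:30–10:30, 14:45–15:30.
Windows ≥ 45 min: 08:30–10:30, 14:45–15:30.
Earliest such window starts at 08:30.

08:30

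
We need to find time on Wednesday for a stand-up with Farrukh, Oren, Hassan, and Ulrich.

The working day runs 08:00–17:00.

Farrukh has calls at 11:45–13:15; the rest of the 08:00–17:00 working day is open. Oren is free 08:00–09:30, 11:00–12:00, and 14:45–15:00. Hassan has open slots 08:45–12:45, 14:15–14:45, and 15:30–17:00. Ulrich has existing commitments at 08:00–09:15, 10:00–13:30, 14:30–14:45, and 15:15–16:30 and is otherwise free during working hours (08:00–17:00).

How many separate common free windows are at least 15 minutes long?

1

Farrukh free within 08:00–17:00: 08:00–11:45, 13:15–17:00.
Ulrich free within 08:00–17:00: 09:15–10:00, 13:30–14:30, 14:45–15:15, 16:30–17:00.
Farrukh ∩ Oren: 08:00–09:30, 11:00–11:45, 14:45–15:00.
Farrukh ∩ Oren ∩ Hassan: 08:45–09:30, 11:00–11:45.
Farrukh ∩ Oren ∩ Hassan ∩ Ulrich: 09:15–09:30.
Windows ≥ 15 min: 09:15–09:30.
That's 1 window.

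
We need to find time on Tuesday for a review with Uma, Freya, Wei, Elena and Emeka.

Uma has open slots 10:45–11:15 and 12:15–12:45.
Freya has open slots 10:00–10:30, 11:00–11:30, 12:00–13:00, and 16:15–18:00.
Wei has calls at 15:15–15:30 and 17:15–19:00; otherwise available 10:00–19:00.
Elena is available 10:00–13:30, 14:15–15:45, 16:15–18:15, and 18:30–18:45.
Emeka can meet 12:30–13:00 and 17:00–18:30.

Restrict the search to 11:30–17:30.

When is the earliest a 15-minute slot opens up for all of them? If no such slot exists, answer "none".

12:30

Wei free within 10:00–19:00: 10:00–15:15, 15:30–17:15.
Uma ∩ Freya: 11:00–11:15, 12:15–12:45.
Uma ∩ Freya ∩ Wei: 11:00–11:15, 12:15–12:45.
Uma ∩ Freya ∩ Wei ∩ Elena: 11:00–11:15, 12:15–12:45.
Uma ∩ Freya ∩ Wei ∩ Elena ∩ Emeka: 12:30–12:45.
Restricted to 11:30–17:30: 12:30–12:45.
Windows ≥ 15 min: 12:30–12:45.
Earliest such window starts at 12:30.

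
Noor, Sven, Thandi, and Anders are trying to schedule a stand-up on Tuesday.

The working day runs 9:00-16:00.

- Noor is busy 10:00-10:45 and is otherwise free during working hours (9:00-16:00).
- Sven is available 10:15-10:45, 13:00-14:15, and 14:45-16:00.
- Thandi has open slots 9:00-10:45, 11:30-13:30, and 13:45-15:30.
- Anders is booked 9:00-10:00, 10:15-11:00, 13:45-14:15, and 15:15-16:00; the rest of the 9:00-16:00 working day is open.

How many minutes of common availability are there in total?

60 minutes

Noor free within 09:00–16:00: 09:00–10:00, 10:45–16:00.
Anders free within 09:00–16:00: 10:00–10:15, 11:00–13:45, 14:15–15:15.
Noor ∩ Sven: 13:00–14:15, 14:45–16:00.
Noor ∩ Sven ∩ Thandi: 13:00–13:30, 13:45–14:15, 14:45–15:30.
Noor ∩ Sven ∩ Thandi ∩ Anders: 13:00–13:30, 14:45–15:15.
Total common minutes: 30 + 30 = 60.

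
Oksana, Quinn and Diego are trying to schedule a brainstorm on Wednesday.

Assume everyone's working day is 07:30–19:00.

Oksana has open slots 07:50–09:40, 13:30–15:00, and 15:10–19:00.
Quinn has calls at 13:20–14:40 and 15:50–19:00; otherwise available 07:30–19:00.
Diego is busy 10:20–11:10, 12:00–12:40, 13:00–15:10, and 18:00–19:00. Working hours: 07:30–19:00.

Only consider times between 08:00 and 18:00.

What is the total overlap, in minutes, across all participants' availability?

Quinn free within 07:30–19:00: 07:30–13:20, 14:40–15:50.
Diego free within 07:30–19:00: 07:30–10:20, 11:10–12:00, 12:40–13:00, 15:10–18:00.
Oksana ∩ Quinn: 07:50–09:40, 14:40–15:00, 15:10–15:50.
Oksana ∩ Quinn ∩ Diego: 07:50–09:40, 15:10–15:50.
Restricted to 08:00–18:00: 08:00–09:40, 15:10–15:50.
Total common minutes: 100 + 40 = 140.

140 minutes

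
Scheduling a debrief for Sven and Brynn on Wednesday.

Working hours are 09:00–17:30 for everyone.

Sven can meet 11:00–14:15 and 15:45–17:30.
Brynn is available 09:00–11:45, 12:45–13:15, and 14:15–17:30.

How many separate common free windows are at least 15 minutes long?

3

Sven ∩ Brynn: 11:00–11:45, 12:45–13:15, 15:45–17:30.
Windows ≥ 15 min: 11:00–11:45, 12:45–13:15, 15:45–17:30.
That's 3 windows.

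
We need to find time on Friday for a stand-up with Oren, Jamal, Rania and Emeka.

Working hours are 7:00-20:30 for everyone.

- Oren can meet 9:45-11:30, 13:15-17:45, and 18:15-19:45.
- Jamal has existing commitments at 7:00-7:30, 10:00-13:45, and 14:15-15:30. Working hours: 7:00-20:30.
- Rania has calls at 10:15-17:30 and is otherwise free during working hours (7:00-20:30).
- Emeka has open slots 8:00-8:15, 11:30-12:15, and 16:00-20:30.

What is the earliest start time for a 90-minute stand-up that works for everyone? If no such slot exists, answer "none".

Jamal free within 07:00–20:30: 07:30–10:00, 13:45–14:15, 15:30–20:30.
Rania free within 07:00–20:30: 07:00–10:15, 17:30–20:30.
Oren ∩ Jamal: 09:45–10:00, 13:45–14:15, 15:30–17:45, 18:15–19:45.
Oren ∩ Jamal ∩ Rania: 09:45–10:00, 17:30–17:45, 18:15–19:45.
Oren ∩ Jamal ∩ Rania ∩ Emeka: 17:30–17:45, 18:15–19:45.
Windows ≥ 90 min: 18:15–19:45.
Earliest such window starts at 18:15.

18:15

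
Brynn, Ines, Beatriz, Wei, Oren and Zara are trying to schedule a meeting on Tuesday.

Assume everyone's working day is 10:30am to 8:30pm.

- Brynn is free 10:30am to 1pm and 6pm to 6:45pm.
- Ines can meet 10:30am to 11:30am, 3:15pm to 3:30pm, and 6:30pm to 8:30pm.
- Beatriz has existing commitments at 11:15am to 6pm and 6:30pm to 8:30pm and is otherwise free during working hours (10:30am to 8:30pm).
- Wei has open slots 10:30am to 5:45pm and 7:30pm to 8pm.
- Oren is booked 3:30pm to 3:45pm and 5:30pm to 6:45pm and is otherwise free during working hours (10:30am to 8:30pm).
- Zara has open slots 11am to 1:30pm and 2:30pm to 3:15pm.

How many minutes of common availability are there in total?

Beatriz free within 10:30–20:30: 10:30–11:15, 18:00–18:30.
Oren free within 10:30–20:30: 10:30–15:30, 15:45–17:30, 18:45–20:30.
Brynn ∩ Ines: 10:30–11:30, 18:30–18:45.
Brynn ∩ Ines ∩ Beatriz: 10:30–11:15.
Brynn ∩ Ines ∩ Beatriz ∩ Wei: 10:30–11:15.
Brynn ∩ Ines ∩ Beatriz ∩ Wei ∩ Oren: 10:30–11:15.
Brynn ∩ Ines ∩ Beatriz ∩ Wei ∩ Oren ∩ Zara: 11:00–11:15.
Total common minutes: 15.

15 minutes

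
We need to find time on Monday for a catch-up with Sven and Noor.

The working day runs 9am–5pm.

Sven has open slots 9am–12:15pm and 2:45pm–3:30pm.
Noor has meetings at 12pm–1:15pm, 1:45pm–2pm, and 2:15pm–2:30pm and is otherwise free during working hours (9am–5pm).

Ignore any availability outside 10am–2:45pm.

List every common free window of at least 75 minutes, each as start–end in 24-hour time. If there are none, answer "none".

10:00–12:00

Noor free within 09:00–17:00: 09:00–12:00, 13:15–13:45, 14:00–14:15, 14:30–17:00.
Sven ∩ Noor: 09:00–12:00, 14:45–15:30.
Restricted to 10:00–14:45: 10:00–12:00.
Windows ≥ 75 min: 10:00–12:00.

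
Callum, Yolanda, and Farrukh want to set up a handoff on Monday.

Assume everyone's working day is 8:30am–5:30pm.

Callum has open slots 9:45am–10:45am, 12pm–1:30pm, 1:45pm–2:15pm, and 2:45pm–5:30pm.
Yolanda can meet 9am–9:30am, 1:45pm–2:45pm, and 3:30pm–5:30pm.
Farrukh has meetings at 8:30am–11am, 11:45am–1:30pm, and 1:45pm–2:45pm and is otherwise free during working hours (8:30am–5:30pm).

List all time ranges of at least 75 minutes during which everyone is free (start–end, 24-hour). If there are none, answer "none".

Farrukh free within 08:30–17:30: 11:00–11:45, 13:30–13:45, 14:45–17:30.
Callum ∩ Yolanda: 13:45–14:15, 15:30–17:30.
Callum ∩ Yolanda ∩ Farrukh: 15:30–17:30.
Windows ≥ 75 min: 15:30–17:30.

15:30–17:30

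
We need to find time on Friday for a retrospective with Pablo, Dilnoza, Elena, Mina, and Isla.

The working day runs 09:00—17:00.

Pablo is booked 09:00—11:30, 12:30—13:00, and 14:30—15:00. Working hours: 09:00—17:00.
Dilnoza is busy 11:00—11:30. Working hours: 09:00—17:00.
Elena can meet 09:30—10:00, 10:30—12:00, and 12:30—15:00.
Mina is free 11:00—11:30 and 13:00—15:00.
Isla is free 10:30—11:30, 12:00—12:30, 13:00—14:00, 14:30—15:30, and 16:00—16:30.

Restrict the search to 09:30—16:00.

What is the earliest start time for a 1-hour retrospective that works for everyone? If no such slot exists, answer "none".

13:00

Pablo free within 09:00–17:00: 11:30–12:30, 13:00–14:30, 15:00–17:00.
Dilnoza free within 09:00–17:00: 09:00–11:00, 11:30–17:00.
Pablo ∩ Dilnoza: 11:30–12:30, 13:00–14:30, 15:00–17:00.
Pablo ∩ Dilnoza ∩ Elena: 11:30–12:00, 13:00–14:30.
Pablo ∩ Dilnoza ∩ Elena ∩ Mina: 13:00–14:30.
Pablo ∩ Dilnoza ∩ Elena ∩ Mina ∩ Isla: 13:00–14:00.
Restricted to 09:30–16:00: 13:00–14:00.
Windows ≥ 60 min: 13:00–14:00.
Earliest such window starts at 13:00.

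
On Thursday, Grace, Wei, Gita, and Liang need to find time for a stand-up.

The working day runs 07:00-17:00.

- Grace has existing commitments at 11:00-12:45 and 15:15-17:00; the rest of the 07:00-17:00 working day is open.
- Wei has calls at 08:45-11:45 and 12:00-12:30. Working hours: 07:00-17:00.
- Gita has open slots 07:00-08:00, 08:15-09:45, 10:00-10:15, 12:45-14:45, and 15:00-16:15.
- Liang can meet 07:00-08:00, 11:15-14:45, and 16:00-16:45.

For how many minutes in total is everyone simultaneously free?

180 minutes

Grace free within 07:00–17:00: 07:00–11:00, 12:45–15:15.
Wei free within 07:00–17:00: 07:00–08:45, 11:45–12:00, 12:30–17:00.
Grace ∩ Wei: 07:00–08:45, 12:45–15:15.
Grace ∩ Wei ∩ Gita: 07:00–08:00, 08:15–08:45, 12:45–14:45, 15:00–15:15.
Grace ∩ Wei ∩ Gita ∩ Liang: 07:00–08:00, 12:45–14:45.
Total common minutes: 60 + 120 = 180.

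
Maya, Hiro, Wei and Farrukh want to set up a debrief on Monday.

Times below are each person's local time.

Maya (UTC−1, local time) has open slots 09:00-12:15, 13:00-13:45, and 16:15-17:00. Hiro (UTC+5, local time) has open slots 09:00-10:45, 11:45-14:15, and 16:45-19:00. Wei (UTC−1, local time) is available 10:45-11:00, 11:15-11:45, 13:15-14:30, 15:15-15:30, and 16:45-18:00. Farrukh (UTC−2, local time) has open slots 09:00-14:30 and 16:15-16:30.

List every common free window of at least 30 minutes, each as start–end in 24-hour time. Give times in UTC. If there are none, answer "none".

12:15–12:45

Maya → UTC: 10:00–13:15, 14:00–14:45, 17:15–18:00.
Hiro → UTC: 04:00–05:45, 06:45–09:15, 11:45–14:00.
Wei → UTC: 11:45–12:00, 12:15–12:45, 14:15–15:30, 16:15–16:30, 17:45–19:00.
Farrukh → UTC: 11:00–16:30, 18:15–18:30.
Maya ∩ Hiro: 11:45–13:15.
Maya ∩ Hiro ∩ Wei: 11:45–12:00, 12:15–12:45.
Maya ∩ Hiro ∩ Wei ∩ Farrukh: 11:45–12:00, 12:15–12:45.
Windows ≥ 30 min: 12:15–12:45.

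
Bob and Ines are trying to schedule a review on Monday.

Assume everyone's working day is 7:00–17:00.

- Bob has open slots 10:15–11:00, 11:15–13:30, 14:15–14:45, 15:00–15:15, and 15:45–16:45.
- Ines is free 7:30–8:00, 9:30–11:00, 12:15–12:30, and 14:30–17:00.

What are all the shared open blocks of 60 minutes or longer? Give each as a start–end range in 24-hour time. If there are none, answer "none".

15:45–16:45

Bob ∩ Ines: 10:15–11:00, 12:15–12:30, 14:30–14:45, 15:00–15:15, 15:45–16:45.
Windows ≥ 60 min: 15:45–16:45.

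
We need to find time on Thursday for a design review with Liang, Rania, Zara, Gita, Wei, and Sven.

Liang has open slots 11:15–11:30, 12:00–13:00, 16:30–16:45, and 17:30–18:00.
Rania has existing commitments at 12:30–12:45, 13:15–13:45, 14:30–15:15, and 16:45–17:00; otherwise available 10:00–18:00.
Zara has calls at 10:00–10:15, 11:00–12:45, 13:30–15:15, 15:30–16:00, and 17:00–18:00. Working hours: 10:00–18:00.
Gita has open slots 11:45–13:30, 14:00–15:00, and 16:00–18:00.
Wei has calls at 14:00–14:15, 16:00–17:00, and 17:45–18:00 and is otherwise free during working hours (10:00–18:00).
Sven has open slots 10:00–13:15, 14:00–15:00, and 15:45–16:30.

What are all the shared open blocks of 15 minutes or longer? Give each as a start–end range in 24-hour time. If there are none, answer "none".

12:45–13:00

Rania free within 10:00–18:00: 10:00–12:30, 12:45–13:15, 13:45–14:30, 15:15–16:45, 17:00–18:00.
Zara free within 10:00–18:00: 10:15–11:00, 12:45–13:30, 15:15–15:30, 16:00–17:00.
Wei free within 10:00–18:00: 10:00–14:00, 14:15–16:00, 17:00–17:45.
Liang ∩ Rania: 11:15–11:30, 12:00–12:30, 12:45–13:00, 16:30–16:45, 17:30–18:00.
Liang ∩ Rania ∩ Zara: 12:45–13:00, 16:30–16:45.
Liang ∩ Rania ∩ Zara ∩ Gita: 12:45–13:00, 16:30–16:45.
Liang ∩ Rania ∩ Zara ∩ Gita ∩ Wei: 12:45–13:00.
Liang ∩ Rania ∩ Zara ∩ Gita ∩ Wei ∩ Sven: 12:45–13:00.
Windows ≥ 15 min: 12:45–13:00.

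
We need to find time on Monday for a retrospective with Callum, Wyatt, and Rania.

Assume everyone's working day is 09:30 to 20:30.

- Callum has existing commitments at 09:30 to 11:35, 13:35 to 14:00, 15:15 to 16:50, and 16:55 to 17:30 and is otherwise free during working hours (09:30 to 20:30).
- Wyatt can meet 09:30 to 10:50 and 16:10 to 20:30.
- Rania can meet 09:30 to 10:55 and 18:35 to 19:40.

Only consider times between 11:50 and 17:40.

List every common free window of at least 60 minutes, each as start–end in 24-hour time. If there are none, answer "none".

Callum free within 09:30–20:30: 11:35–13:35, 14:00–15:15, 16:50–16:55, 17:30–20:30.
Callum ∩ Wyatt: 16:50–16:55, 17:30–20:30.
Callum ∩ Wyatt ∩ Rania: 18:35–19:40.
Restricted to 11:50–17:40: (none).
Windows ≥ 60 min: (none).

none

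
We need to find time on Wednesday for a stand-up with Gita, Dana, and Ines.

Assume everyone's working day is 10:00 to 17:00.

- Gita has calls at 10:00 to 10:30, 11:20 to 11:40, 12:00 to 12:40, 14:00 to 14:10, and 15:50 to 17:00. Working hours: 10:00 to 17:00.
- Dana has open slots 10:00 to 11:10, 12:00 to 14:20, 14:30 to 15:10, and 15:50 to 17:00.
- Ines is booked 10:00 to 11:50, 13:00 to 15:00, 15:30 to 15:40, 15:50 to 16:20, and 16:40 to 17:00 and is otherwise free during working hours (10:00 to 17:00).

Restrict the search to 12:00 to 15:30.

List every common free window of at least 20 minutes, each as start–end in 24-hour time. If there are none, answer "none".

Gita free within 10:00–17:00: 10:30–11:20, 11:40–12:00, 12:40–14:00, 14:10–15:50.
Ines free within 10:00–17:00: 11:50–13:00, 15:00–15:30, 15:40–15:50, 16:20–16:40.
Gita ∩ Dana: 10:30–11:10, 12:40–14:00, 14:10–14:20, 14:30–15:10.
Gita ∩ Dana ∩ Ines: 12:40–13:00, 15:00–15:10.
Restricted to 12:00–15:30: 12:40–13:00, 15:00–15:10.
Windows ≥ 20 min: 12:40–13:00.

12:40–13:00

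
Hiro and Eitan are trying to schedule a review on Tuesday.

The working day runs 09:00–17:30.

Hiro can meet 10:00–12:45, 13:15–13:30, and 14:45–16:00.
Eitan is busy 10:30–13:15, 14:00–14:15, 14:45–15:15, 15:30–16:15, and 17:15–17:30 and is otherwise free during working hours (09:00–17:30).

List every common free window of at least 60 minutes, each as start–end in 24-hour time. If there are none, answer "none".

Eitan free within 09:00–17:30: 09:00–10:30, 13:15–14:00, 14:15–14:45, 15:15–15:30, 16:15–17:15.
Hiro ∩ Eitan: 10:00–10:30, 13:15–13:30, 15:15–15:30.
Windows ≥ 60 min: (none).

none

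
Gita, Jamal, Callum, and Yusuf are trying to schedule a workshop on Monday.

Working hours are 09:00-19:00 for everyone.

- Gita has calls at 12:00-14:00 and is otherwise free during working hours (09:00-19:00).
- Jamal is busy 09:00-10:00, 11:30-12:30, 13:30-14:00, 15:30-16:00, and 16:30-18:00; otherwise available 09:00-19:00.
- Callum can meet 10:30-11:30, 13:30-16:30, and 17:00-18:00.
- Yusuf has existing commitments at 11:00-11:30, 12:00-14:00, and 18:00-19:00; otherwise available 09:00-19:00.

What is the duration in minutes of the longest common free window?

Gita free within 09:00–19:00: 09:00–12:00, 14:00–19:00.
Jamal free within 09:00–19:00: 10:00–11:30, 12:30–13:30, 14:00–15:30, 16:00–16:30, 18:00–19:00.
Yusuf free within 09:00–19:00: 09:00–11:00, 11:30–12:00, 14:00–18:00.
Gita ∩ Jamal: 10:00–11:30, 14:00–15:30, 16:00–16:30, 18:00–19:00.
Gita ∩ Jamal ∩ Callum: 10:30–11:30, 14:00–15:30, 16:00–16:30.
Gita ∩ Jamal ∩ Callum ∩ Yusuf: 10:30–11:00, 14:00–15:30, 16:00–16:30.
Common window lengths: 30, 90, 30 min; longest is 90.

90 minutes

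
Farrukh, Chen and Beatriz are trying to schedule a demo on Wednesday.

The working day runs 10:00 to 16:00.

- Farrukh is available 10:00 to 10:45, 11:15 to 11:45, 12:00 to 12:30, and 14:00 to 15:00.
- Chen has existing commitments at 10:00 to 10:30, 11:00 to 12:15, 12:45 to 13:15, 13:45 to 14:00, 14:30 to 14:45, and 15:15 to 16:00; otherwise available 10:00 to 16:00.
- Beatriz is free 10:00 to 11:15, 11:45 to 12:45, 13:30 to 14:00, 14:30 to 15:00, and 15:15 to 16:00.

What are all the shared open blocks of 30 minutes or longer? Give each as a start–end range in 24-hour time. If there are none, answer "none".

Chen free within 10:00–16:00: 10:30–11:00, 12:15–12:45, 13:15–13:45, 14:00–14:30, 14:45–15:15.
Farrukh ∩ Chen: 10:30–10:45, 12:15–12:30, 14:00–14:30, 14:45–15:00.
Farrukh ∩ Chen ∩ Beatriz: 10:30–10:45, 12:15–12:30, 14:45–15:00.
Windows ≥ 30 min: (none).

none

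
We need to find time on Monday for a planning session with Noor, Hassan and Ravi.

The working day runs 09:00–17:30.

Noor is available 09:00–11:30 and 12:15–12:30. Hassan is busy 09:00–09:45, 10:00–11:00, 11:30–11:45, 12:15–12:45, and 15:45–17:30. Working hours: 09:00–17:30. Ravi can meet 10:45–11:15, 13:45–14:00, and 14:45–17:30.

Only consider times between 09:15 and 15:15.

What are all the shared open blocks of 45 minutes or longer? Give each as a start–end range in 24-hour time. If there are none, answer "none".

Hassan free within 09:00–17:30: 09:45–10:00, 11:00–11:30, 11:45–12:15, 12:45–15:45.
Noor ∩ Hassan: 09:45–10:00, 11:00–11:30.
Noor ∩ Hassan ∩ Ravi: 11:00–11:15.
Restricted to 09:15–15:15: 11:00–11:15.
Windows ≥ 45 min: (none).

none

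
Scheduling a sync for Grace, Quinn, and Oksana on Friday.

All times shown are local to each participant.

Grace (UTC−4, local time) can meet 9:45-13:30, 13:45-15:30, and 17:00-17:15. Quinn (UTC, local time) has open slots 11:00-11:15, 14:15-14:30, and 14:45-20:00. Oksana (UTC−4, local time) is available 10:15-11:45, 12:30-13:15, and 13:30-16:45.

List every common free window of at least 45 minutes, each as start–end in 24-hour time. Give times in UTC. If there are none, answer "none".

Grace → UTC: 13:45–17:30, 17:45–19:30, 21:00–21:15.
Quinn → UTC: 11:00–11:15, 14:15–14:30, 14:45–20:00.
Oksana → UTC: 14:15–15:45, 16:30–17:15, 17:30–20:45.
Grace ∩ Quinn: 14:15–14:30, 14:45–17:30, 17:45–19:30.
Grace ∩ Quinn ∩ Oksana: 14:15–14:30, 14:45–15:45, 16:30–17:15, 17:45–19:30.
Windows ≥ 45 min: 14:45–15:45, 16:30–17:15, 17:45–19:30.

14:45–15:45, 16:30–17:15, 17:45–19:30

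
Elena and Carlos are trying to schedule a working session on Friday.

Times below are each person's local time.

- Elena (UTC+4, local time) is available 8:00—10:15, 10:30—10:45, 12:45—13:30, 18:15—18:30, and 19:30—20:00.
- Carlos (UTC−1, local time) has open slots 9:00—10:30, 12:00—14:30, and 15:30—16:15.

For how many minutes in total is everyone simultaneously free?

Elena → UTC: 04:00–06:15, 06:30–06:45, 08:45–09:30, 14:15–14:30, 15:30–16:00.
Carlos → UTC: 10:00–11:30, 13:00–15:30, 16:30–17:15.
Elena ∩ Carlos: 14:15–14:30.
Total common minutes: 15.

15 minutes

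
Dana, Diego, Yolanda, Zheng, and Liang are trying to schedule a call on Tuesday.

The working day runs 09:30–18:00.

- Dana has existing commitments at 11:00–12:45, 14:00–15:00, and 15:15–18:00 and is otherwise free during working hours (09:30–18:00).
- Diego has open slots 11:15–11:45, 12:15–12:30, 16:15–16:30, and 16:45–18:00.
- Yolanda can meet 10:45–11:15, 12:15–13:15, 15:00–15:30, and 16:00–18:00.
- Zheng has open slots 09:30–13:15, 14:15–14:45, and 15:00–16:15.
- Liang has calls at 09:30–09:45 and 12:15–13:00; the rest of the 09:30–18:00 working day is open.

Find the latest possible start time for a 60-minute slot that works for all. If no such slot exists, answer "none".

none

Dana free within 09:30–18:00: 09:30–11:00, 12:45–14:00, 15:00–15:15.
Liang free within 09:30–18:00: 09:45–12:15, 13:00–18:00.
Dana ∩ Diego: (none).
Dana ∩ Diego ∩ Yolanda: (none).
Dana ∩ Diego ∩ Yolanda ∩ Zheng: (none).
Dana ∩ Diego ∩ Yolanda ∩ Zheng ∩ Liang: (none).
Windows ≥ 60 min: (none).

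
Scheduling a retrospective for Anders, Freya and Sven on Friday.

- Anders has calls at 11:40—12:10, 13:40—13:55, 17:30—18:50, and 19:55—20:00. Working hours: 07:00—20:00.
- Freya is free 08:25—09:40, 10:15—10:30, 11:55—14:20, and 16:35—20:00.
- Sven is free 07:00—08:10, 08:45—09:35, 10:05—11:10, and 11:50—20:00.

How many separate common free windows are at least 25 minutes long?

Anders free within 07:00–20:00: 07:00–11:40, 12:10–13:40, 13:55–17:30, 18:50–19:55.
Anders ∩ Freya: 08:25–09:40, 10:15–10:30, 12:10–13:40, 13:55–14:20, 16:35–17:30, 18:50–19:55.
Anders ∩ Freya ∩ Sven: 08:45–09:35, 10:15–10:30, 12:10–13:40, 13:55–14:20, 16:35–17:30, 18:50–19:55.
Windows ≥ 25 min: 08:45–09:35, 12:10–13:40, 13:55–14:20, 16:35–17:30, 18:50–19:55.
That's 5 windows.

5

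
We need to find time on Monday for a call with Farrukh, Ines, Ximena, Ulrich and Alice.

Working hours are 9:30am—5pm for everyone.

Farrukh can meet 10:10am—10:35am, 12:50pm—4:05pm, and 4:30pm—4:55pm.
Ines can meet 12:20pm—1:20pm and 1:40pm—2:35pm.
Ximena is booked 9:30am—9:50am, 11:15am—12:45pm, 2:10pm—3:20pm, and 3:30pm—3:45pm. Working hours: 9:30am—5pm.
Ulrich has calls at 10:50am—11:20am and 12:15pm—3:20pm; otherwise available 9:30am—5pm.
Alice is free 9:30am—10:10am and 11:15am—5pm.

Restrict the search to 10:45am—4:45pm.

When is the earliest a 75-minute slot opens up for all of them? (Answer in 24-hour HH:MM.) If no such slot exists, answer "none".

Ximena free within 09:30–17:00: 09:50–11:15, 12:45–14:10, 15:20–15:30, 15:45–17:00.
Ulrich free within 09:30–17:00: 09:30–10:50, 11:20–12:15, 15:20–17:00.
Farrukh ∩ Ines: 12:50–13:20, 13:40–14:35.
Farrukh ∩ Ines ∩ Ximena: 12:50–13:20, 13:40–14:10.
Farrukh ∩ Ines ∩ Ximena ∩ Ulrich: (none).
Farrukh ∩ Ines ∩ Ximena ∩ Ulrich ∩ Alice: (none).
Restricted to 10:45–16:45: (none).
Windows ≥ 75 min: (none).

none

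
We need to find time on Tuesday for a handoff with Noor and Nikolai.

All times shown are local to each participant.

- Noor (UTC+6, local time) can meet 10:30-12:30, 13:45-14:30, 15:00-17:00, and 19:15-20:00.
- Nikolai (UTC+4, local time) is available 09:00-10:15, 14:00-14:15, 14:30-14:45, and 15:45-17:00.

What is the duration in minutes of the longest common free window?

Noor → UTC: 04:30–06:30, 07:45–08:30, 09:00–11:00, 13:15–14:00.
Nikolai → UTC: 05:00–06:15, 10:00–10:15, 10:30–10:45, 11:45–13:00.
Noor ∩ Nikolai: 05:00–06:15, 10:00–10:15, 10:30–10:45.
Common window lengths: 75, 15, 15 min; longest is 75.

75 minutes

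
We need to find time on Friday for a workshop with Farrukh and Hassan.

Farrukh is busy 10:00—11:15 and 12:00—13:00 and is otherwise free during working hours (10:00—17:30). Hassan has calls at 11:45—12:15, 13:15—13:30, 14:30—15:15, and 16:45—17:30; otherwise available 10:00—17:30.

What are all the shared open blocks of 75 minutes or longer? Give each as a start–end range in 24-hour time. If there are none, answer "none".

Farrukh free within 10:00–17:30: 11:15–12:00, 13:00–17:30.
Hassan free within 10:00–17:30: 10:00–11:45, 12:15–13:15, 13:30–14:30, 15:15–16:45.
Farrukh ∩ Hassan: 11:15–11:45, 13:00–13:15, 13:30–14:30, 15:15–16:45.
Windows ≥ 75 min: 15:15–16:45.

15:15–16:45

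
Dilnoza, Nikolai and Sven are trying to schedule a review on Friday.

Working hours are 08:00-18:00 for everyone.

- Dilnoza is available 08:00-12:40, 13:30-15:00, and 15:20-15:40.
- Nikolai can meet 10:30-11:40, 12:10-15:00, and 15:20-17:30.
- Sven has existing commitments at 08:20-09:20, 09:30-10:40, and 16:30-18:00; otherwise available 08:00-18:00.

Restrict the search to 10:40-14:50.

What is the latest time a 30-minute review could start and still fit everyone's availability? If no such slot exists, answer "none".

14:20

Sven free within 08:00–18:00: 08:00–08:20, 09:20–09:30, 10:40–16:30.
Dilnoza ∩ Nikolai: 10:30–11:40, 12:10–12:40, 13:30–15:00, 15:20–15:40.
Dilnoza ∩ Nikolai ∩ Sven: 10:40–11:40, 12:10–12:40, 13:30–15:00, 15:20–15:40.
Restricted to 10:40–14:50: 10:40–11:40, 12:10–12:40, 13:30–14:50.
Windows ≥ 30 min: 10:40–11:40, 12:10–12:40, 13:30–14:50.
Latest start in the last window 13:30–14:50 is 14:50 − 30 min = 14:20.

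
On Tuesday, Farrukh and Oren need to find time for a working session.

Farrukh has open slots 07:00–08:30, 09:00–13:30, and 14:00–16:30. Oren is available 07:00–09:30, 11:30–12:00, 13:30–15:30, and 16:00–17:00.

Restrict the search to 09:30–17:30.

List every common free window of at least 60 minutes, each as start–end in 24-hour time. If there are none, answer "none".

Farrukh ∩ Oren: 07:00–08:30, 09:00–09:30, 11:30–12:00, 14:00–15:30, 16:00–16:30.
Restricted to 09:30–17:30: 11:30–12:00, 14:00–15:30, 16:00–16:30.
Windows ≥ 60 min: 14:00–15:30.

14:00–15:30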